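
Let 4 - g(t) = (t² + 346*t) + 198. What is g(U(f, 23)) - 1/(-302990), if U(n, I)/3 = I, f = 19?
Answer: -8734898709/302990 ≈ -28829.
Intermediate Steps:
U(n, I) = 3*I
g(t) = -194 - t² - 346*t (g(t) = 4 - ((t² + 346*t) + 198) = 4 - (198 + t² + 346*t) = 4 + (-198 - t² - 346*t) = -194 - t² - 346*t)
g(U(f, 23)) - 1/(-302990) = (-194 - (3*23)² - 1038*23) - 1/(-302990) = (-194 - 1*69² - 346*69) - 1*(-1/302990) = (-194 - 1*4761 - 23874) + 1/302990 = (-194 - 4761 - 23874) + 1/302990 = -28829 + 1/302990 = -8734898709/302990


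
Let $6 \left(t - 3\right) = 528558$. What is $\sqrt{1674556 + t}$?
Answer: $2 \sqrt{440663} \approx 1327.6$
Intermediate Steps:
$t = 88096$ ($t = 3 + \frac{1}{6} \cdot 528558 = 3 + 88093 = 88096$)
$\sqrt{1674556 + t} = \sqrt{1674556 + 88096} = \sqrt{1762652} = 2 \sqrt{440663}$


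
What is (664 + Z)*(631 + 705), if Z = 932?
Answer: 2132256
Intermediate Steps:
(664 + Z)*(631 + 705) = (664 + 932)*(631 + 705) = 1596*1336 = 2132256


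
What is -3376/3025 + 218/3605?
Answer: -2302206/2181025 ≈ -1.0556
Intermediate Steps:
-3376/3025 + 218/3605 = -2302206/2181025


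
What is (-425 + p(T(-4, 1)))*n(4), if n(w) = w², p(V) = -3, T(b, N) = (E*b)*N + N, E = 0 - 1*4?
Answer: -6848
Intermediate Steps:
E = -4 (E = 0 - 4 = -4)
T(b, N) = N - 4*N*b (T(b, N) = (-4*b)*N + N = -4*N*b + N = N - 4*N*b)
(-425 + p(T(-4, 1)))*n(4) = (-425 - 3)*4² = -428*16 = -6848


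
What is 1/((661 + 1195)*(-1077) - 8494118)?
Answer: -1/10493030 ≈ -9.5301e-8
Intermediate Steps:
1/((661 + 1195)*(-1077) - 8494118) = 1/(1856*(-1077) - 8494118) = 1/(-1998912 - 8494118) = 1/(-10493030) = -1/10493030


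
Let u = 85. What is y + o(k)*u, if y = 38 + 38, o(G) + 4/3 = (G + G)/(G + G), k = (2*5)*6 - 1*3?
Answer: 143/3 ≈ 47.667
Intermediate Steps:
k = 57 (k = 10*6 - 3 = 60 - 3 = 57)
o(G) = -1/3 (o(G) = -4/3 + (G + G)/(G + G) = -4/3 + (2*G)/((2*G)) = -4/3 + (2*G)*(1/(2*G)) = -4/3 + 1 = -1/3)
y = 76
y + o(k)*u = 76 - 1/3*85 = 76 - 85/3 = 143/3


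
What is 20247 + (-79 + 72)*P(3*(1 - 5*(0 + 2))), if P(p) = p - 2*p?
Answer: 20058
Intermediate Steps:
P(p) = -p
20247 + (-79 + 72)*P(3*(1 - 5*(0 + 2))) = 20247 + (-79 + 72)*(-3*(1 - 5*(0 + 2))) = 20247 - (-7)*3*(1 - 5*2) = 20247 - (-7)*3*(1 - 10) = 20247 - (-7)*3*(-9) = 20247 - (-7)*(-27) = 20247 - 7*27 = 20247 - 189 = 20058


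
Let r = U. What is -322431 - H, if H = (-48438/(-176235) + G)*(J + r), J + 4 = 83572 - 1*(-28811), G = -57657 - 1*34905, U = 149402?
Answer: 1423425336377769/58745 ≈ 2.4231e+10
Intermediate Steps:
G = -92562 (G = -57657 - 34905 = -92562)
J = 112379 (J = -4 + (83572 - 1*(-28811)) = -4 + (83572 + 28811) = -4 + 112383 = 112379)
r = 149402
H = -1423444277586864/58745 (H = (-48438/(-176235) - 92562)*(112379 + 149402) = (-48438*(-1/176235) - 92562)*261781 = (16146/58745 - 92562)*261781 = -5437538544/58745*261781 = -1423444277586864/58745 ≈ -2.4231e+10)
-322431 - H = -322431 - 1*(-1423444277586864/58745) = -322431 + 1423444277586864/58745 = 1423425336377769/58745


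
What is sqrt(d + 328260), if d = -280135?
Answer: 25*sqrt(77) ≈ 219.37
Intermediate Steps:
sqrt(d + 328260) = sqrt(-280135 + 328260) = sqrt(48125) = 25*sqrt(77)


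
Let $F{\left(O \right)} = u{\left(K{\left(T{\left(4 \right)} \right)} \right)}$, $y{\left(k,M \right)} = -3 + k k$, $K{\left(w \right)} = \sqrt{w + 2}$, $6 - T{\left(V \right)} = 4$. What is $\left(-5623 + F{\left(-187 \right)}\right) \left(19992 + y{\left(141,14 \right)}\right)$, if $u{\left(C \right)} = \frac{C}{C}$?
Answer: $-224149140$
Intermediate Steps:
$T{\left(V \right)} = 2$ ($T{\left(V \right)} = 6 - 4 = 2$)
$K{\left(w \right)} = \sqrt{2 + w}$
$y{\left(k,M \right)} = -3 + k^{2}$
$u{\left(C \right)} = 1$
$F{\left(O \right)} = 1$
$\left(-5623 + F{\left(-187 \right)}\right) \left(19992 + y{\left(141,14 \right)}\right) = \left(-5623 + 1\right) \left(19992 - \left(3 - 141^{2}\right)\right) = - 5622 \left(19992 + \left(-3 + 19881\right)\right) = - 5622 \left(19992 + 19878\right) = \left(-5622\right) 39870 = -224149140$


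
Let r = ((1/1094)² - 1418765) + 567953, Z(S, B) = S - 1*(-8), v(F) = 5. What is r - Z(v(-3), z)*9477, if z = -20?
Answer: -1165733822867/1196836 ≈ -9.7401e+5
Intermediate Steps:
Z(S, B) = 8 + S (Z(S, B) = S + 8 = 8 + S)
r = -1018282430831/1196836 (r = ((1/1094)² - 1418765) + 567953 = (1/1196836 - 1418765) + 567953 = -1698029027539/1196836 + 567953 = -1018282430831/1196836 ≈ -8.5081e+5)
r - Z(v(-3), z)*9477 = -1018282430831/1196836 - (8 + 5)*9477 = -1018282430831/1196836 - 13*9477 = -1018282430831/1196836 - 1*123201 = -1018282430831/1196836 - 123201 = -1165733822867/1196836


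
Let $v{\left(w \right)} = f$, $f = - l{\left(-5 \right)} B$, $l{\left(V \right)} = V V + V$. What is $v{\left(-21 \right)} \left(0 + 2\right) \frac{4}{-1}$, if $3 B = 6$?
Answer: $320$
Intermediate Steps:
$B = 2$ ($B = \frac{1}{3} \cdot 6 = 2$)
$l{\left(V \right)} = V + V^{2}$ ($l{\left(V \right)} = V^{2} + V = V + V^{2}$)
$f = -40$ ($f = - \left(-5\right) \left(1 - 5\right) 2 = - \left(-5\right) \left(-4\right) 2 = \left(-1\right) 20 \cdot 2 = \left(-20\right) 2 = -40$)
$v{\left(w \right)} = -40$
$v{\left(-21 \right)} \left(0 + 2\right) \frac{4}{-1} = - 40 \left(0 + 2\right) \frac{4}{-1} = - 40 \cdot 2 \cdot 4 \left(-1\right) = - 40 \cdot 2 \left(-4\right) = \left(-40\right) \left(-8\right) = 320$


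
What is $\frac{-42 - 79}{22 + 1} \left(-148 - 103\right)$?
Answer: $\frac{30371}{23} \approx 1320.5$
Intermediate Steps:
$\frac{-42 - 79}{22 + 1} \left(-148 - 103\right) = - \frac{121}{23} \left(-251\right) = \left(-121\right) \frac{1}{23} \left(-251\right) = \left(- \frac{121}{23}\right) \left(-251\right) = \frac{30371}{23}$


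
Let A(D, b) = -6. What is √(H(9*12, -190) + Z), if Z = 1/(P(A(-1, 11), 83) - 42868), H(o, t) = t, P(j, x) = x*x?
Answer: I*√245952839769/35979 ≈ 13.784*I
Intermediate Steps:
P(j, x) = x²
Z = -1/35979 (Z = 1/(83² - 42868) = 1/(6889 - 42868) = 1/(-35979) = -1/35979 ≈ -2.7794e-5)
√(H(9*12, -190) + Z) = √(-190 - 1/35979) = √(-6836011/35979) = I*√245952839769/35979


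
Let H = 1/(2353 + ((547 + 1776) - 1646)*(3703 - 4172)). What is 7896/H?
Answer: -2488503360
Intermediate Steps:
H = -1/315160 (H = 1/(2353 + (2323 - 1646)*(-469)) = 1/(2353 + 677*(-469)) = 1/(2353 - 317513) = 1/(-315160) = -1/315160 ≈ -3.1730e-6)
7896/H = 7896/(-1/315160) = 7896*(-315160) = -2488503360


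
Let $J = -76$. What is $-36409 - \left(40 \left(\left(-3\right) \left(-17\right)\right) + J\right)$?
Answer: $-38373$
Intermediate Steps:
$-36409 - \left(40 \left(\left(-3\right) \left(-17\right)\right) + J\right) = -36409 - \left(40 \left(\left(-3\right) \left(-17\right)\right) - 76\right) = -36409 - \left(40 \cdot 51 - 76\right) = -36409 - \left(2040 - 76\right) = -36409 - 1964 = -38373$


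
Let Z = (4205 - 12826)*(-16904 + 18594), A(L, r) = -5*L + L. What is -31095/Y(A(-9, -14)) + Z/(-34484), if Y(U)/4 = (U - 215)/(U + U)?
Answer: 1270675/358 ≈ 3549.4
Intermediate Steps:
A(L, r) = -4*L
Y(U) = 2*(-215 + U)/U (Y(U) = 4*((U - 215)/(U + U)) = 4*((-215 + U)/((2*U))) = 4*((-215 + U)*(1/(2*U))) = 4*((-215 + U)/(2*U)) = 2*(-215 + U)/U)
Z = -14569490 (Z = -8621*1690 = -14569490)
-31095/Y(A(-9, -14)) + Z/(-34484) = -31095/(2 - 430/((-4*(-9)))) - 14569490/(-34484) = -31095/(2 - 430/36) - 14569490*(-1/34484) = -31095/(2 - 430*1/36) + 845/2 = -31095/(2 - 215/18) + 845/2 = -31095/(-179/18) + 845/2 = -31095*(-18/179) + 845/2 = 559710/179 + 845/2 = 1270675/358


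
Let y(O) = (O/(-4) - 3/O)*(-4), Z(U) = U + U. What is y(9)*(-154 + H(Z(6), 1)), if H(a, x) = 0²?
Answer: -4774/3 ≈ -1591.3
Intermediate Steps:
Z(U) = 2*U
H(a, x) = 0
y(O) = O + 12/O (y(O) = (O*(-¼) - 3/O)*(-4) = (-O/4 - 3/O)*(-4) = (-3/O - O/4)*(-4) = O + 12/O)
y(9)*(-154 + H(Z(6), 1)) = (9 + 12/9)*(-154 + 0) = (9 + 12*(⅑))*(-154) = (9 + 4/3)*(-154) = (31/3)*(-154) = -4774/3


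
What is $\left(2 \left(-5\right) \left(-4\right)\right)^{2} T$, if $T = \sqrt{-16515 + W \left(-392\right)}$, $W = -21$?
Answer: $1600 i \sqrt{8283} \approx 1.4562 \cdot 10^{5} i$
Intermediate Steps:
$T = i \sqrt{8283}$ ($T = \sqrt{-16515 - -8232} = \sqrt{-16515 + 8232} = \sqrt{-8283} = i \sqrt{8283} \approx 91.011 i$)
$\left(2 \left(-5\right) \left(-4\right)\right)^{2} T = \left(2 \left(-5\right) \left(-4\right)\right)^{2} i \sqrt{8283} = \left(\left(-10\right) \left(-4\right)\right)^{2} i \sqrt{8283} = 40^{2} i \sqrt{8283} = 1600 i \sqrt{8283}$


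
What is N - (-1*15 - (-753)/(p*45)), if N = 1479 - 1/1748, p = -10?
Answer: 196082699/131100 ≈ 1495.7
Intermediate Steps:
N = 2585291/1748 (N = 1479 - 1*1/1748 = 1479 - 1/1748 = 2585291/1748 ≈ 1479.0)
N - (-1*15 - (-753)/(p*45)) = 2585291/1748 - (-1*15 - (-753)/((-10*45))) = 2585291/1748 - (-15 - (-753)/(-450)) = 2585291/1748 - (-15 - (-753)*(-1)/450) = 2585291/1748 - (-15 - 1*251/150) = 2585291/1748 - (-15 - 251/150) = 2585291/1748 - 1*(-2501/150) = 2585291/1748 + 2501/150 = 196082699/131100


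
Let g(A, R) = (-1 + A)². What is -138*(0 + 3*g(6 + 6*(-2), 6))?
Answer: -20286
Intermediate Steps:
-138*(0 + 3*g(6 + 6*(-2), 6)) = -138*(0 + 3*(-1 + (6 + 6*(-2)))²) = -138*(0 + 3*(-1 + (6 - 12))²) = -138*(0 + 3*(-1 - 6)²) = -138*(0 + 3*(-7)²) = -138*(0 + 3*49) = -138*(0 + 147) = -138*147 = -20286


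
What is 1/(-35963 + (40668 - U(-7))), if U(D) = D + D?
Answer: 1/4719 ≈ 0.00021191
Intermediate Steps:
U(D) = 2*D
1/(-35963 + (40668 - U(-7))) = 1/(-35963 + (40668 - 2*(-7))) = 1/(-35963 + (40668 - 1*(-14))) = 1/(-35963 + (40668 + 14)) = 1/(-35963 + 40682) = 1/4719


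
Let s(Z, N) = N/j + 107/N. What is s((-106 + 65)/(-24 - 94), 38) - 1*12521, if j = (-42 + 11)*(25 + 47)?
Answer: -265435939/21204 ≈ -12518.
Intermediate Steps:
j = -2232 (j = -31*72 = -2232)
s(Z, N) = 107/N - N/2232 (s(Z, N) = N/(-2232) + 107/N = N*(-1/2232) + 107/N = -N/2232 + 107/N = 107/N - N/2232)
s((-106 + 65)/(-24 - 94), 38) - 1*12521 = (107/38 - 1/2232*38) - 1*12521 = (107*(1/38) - 19/1116) - 12521 = (107/38 - 19/1116) - 12521 = 59345/21204 - 12521 = -265435939/21204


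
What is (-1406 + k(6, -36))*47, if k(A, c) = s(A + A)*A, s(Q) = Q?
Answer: -62698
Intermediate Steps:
k(A, c) = 2*A² (k(A, c) = (A + A)*A = (2*A)*A = 2*A²)
(-1406 + k(6, -36))*47 = (-1406 + 2*6²)*47 = (-1406 + 2*36)*47 = (-1406 + 72)*47 = -1334*47 = -62698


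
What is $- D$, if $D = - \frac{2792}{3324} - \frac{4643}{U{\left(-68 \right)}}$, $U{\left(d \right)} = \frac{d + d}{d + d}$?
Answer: $\frac{3859031}{831} \approx 4643.8$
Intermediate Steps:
$U{\left(d \right)} = 1$ ($U{\left(d \right)} = \frac{2 d}{2 d} = 2 d \frac{1}{2 d} = 1$)
$D = - \frac{3859031}{831}$ ($D = - \frac{2792}{3324} - \frac{4643}{1} = \left(-2792\right) \frac{1}{3324} - 4643 = - \frac{698}{831} - 4643 = - \frac{3859031}{831} \approx -4643.8$)
$- D = \left(-1\right) \left(- \frac{3859031}{831}\right) = \frac{3859031}{831}$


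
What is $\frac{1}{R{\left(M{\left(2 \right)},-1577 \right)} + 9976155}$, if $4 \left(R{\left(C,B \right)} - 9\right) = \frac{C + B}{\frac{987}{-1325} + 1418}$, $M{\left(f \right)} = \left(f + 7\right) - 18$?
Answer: $\frac{288902}{2882133651103} \approx 1.0024 \cdot 10^{-7}$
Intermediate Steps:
$M{\left(f \right)} = -11 + f$ ($M{\left(f \right)} = \left(7 + f\right) - 18 = -11 + f$)
$R{\left(C,B \right)} = 9 + \frac{1325 B}{7511452} + \frac{1325 C}{7511452}$ ($R{\left(C,B \right)} = 9 + \frac{\left(C + B\right) \frac{1}{\frac{987}{-1325} + 1418}}{4} = 9 + \frac{\left(B + C\right) \frac{1}{987 \left(- \frac{1}{1325}\right) + 1418}}{4} = 9 + \frac{\left(B + C\right) \frac{1}{- \frac{987}{1325} + 1418}}{4} = 9 + \frac{\left(B + C\right) \frac{1}{\frac{1877863}{1325}}}{4} = 9 + \frac{\left(B + C\right) \frac{1325}{1877863}}{4} = 9 + \frac{\frac{1325 B}{1877863} + \frac{1325 C}{1877863}}{4} = 9 + \left(\frac{1325 B}{7511452} + \frac{1325 C}{7511452}\right) = 9 + \frac{1325 B}{7511452} + \frac{1325 C}{7511452}$)
$\frac{1}{R{\left(M{\left(2 \right)},-1577 \right)} + 9976155} = \frac{1}{\left(9 + \frac{1325}{7511452} \left(-1577\right) + \frac{1325 \left(-11 + 2\right)}{7511452}\right) + 9976155} = \frac{1}{\left(9 - \frac{2089525}{7511452} + \frac{1325}{7511452} \left(-9\right)\right) + 9976155} = \frac{1}{\left(9 - \frac{2089525}{7511452} - \frac{11925}{7511452}\right) + 9976155} = \frac{1}{\frac{2519293}{288902} + 9976155} = \frac{1}{\frac{2882133651103}{288902}} = \frac{288902}{2882133651103}$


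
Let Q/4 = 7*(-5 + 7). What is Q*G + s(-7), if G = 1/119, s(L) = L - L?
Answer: 8/17 ≈ 0.47059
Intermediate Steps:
s(L) = 0
Q = 56 (Q = 4*(7*(-5 + 7)) = 4*(7*2) = 4*14 = 56)
G = 1/119 ≈ 0.0084034
Q*G + s(-7) = 56*(1/119) + 0 = 8/17 + 0 = 8/17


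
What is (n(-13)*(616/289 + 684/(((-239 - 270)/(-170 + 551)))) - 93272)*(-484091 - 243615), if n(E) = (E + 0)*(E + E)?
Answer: 28432016672904768/147101 ≈ 1.9328e+11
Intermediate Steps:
n(E) = 2*E² (n(E) = E*(2*E) = 2*E²)
(n(-13)*(616/289 + 684/(((-239 - 270)/(-170 + 551)))) - 93272)*(-484091 - 243615) = ((2*(-13)²)*(616/289 + 684/(((-239 - 270)/(-170 + 551)))) - 93272)*(-484091 - 243615) = ((2*169)*(616*(1/289) + 684/((-509/381))) - 93272)*(-727706) = (338*(616/289 + 684/((-509*1/381))) - 93272)*(-727706) = (338*(616/289 + 684/(-509/381)) - 93272)*(-727706) = (338*(616/289 + 684*(-381/509)) - 93272)*(-727706) = (338*(616/289 - 260604/509) - 93272)*(-727706) = (338*(-75001012/147101) - 93272)*(-727706) = (-25350342056/147101 - 93272)*(-727706) = -39070746528/147101*(-727706) = 28432016672904768/147101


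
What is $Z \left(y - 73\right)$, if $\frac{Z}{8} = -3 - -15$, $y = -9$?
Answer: $-7872$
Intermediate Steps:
$Z = 96$ ($Z = 8 \left(-3 - -15\right) = 8 \left(-3 + 15\right) = 8 \cdot 12 = 96$)
$Z \left(y - 73\right) = 96 \left(-9 - 73\right) = 96 \left(-82\right) = -7872$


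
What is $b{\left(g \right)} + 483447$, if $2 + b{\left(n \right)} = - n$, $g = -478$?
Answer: $483923$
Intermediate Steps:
$b{\left(n \right)} = -2 - n$
$b{\left(g \right)} + 483447 = \left(-2 - -478\right) + 483447 = \left(-2 + 478\right) + 483447 = 476 + 483447 = 483923$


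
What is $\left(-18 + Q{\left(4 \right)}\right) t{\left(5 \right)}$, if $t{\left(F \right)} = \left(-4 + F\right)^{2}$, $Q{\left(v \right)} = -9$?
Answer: $-27$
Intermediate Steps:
$\left(-18 + Q{\left(4 \right)}\right) t{\left(5 \right)} = \left(-18 - 9\right) \left(-4 + 5\right)^{2} = - 27 \cdot 1^{2} = \left(-27\right) 1 = -27$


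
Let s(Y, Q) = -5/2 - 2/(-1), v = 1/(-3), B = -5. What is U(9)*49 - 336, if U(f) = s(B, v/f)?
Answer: -721/2 ≈ -360.50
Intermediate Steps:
v = -1/3 ≈ -0.33333
s(Y, Q) = -1/2 (s(Y, Q) = -5*1/2 - 2*(-1) = -5/2 + 2 = -1/2)
U(f) = -1/2
U(9)*49 - 336 = -1/2*49 - 336 = -49/2 - 336 = -721/2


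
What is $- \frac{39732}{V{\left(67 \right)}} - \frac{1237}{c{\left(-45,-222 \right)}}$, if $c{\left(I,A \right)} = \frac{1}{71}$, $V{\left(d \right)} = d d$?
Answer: $- \frac{394295135}{4489} \approx -87836.0$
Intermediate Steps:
$V{\left(d \right)} = d^{2}$
$c{\left(I,A \right)} = \frac{1}{71}$
$- \frac{39732}{V{\left(67 \right)}} - \frac{1237}{c{\left(-45,-222 \right)}} = - \frac{39732}{67^{2}} - 1237 \frac{1}{\frac{1}{71}} = - \frac{39732}{4489} - 87827 = - \frac{394295135}{4489}$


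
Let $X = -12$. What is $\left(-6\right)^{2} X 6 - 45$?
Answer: $-2637$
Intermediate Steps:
$\left(-6\right)^{2} X 6 - 45 = \left(-6\right)^{2} \left(\left(-12\right) 6\right) - 45 = 36 \left(-72\right) - 45 = -2592 - 45 = -2637$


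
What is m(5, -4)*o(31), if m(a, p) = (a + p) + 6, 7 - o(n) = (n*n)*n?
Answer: -208488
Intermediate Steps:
o(n) = 7 - n**3 (o(n) = 7 - n*n*n = 7 - n**2*n = 7 - n**3)
m(a, p) = 6 + a + p
m(5, -4)*o(31) = (6 + 5 - 4)*(7 - 1*31**3) = 7*(7 - 1*29791) = 7*(7 - 29791) = 7*(-29784) = -208488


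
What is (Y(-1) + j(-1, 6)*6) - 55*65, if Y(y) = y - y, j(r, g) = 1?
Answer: -3569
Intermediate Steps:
Y(y) = 0
(Y(-1) + j(-1, 6)*6) - 55*65 = (0 + 1*6) - 55*65 = (0 + 6) - 3575 = 6 - 3575 = -3569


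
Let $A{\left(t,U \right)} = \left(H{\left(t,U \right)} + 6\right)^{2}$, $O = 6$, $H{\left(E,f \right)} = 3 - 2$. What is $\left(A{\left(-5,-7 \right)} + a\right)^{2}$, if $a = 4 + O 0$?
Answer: $2809$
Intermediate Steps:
$H{\left(E,f \right)} = 1$ ($H{\left(E,f \right)} = 3 - 2 = 1$)
$A{\left(t,U \right)} = 49$ ($A{\left(t,U \right)} = \left(1 + 6\right)^{2} = 7^{2} = 49$)
$a = 4$ ($a = 4 + 6 \cdot 0 = 4 + 0 = 4$)
$\left(A{\left(-5,-7 \right)} + a\right)^{2} = \left(49 + 4\right)^{2} = 53^{2} = 2809$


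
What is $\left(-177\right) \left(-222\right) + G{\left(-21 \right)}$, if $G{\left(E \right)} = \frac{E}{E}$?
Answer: $39295$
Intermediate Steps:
$G{\left(E \right)} = 1$
$\left(-177\right) \left(-222\right) + G{\left(-21 \right)} = \left(-177\right) \left(-222\right) + 1 = 39294 + 1 = 39295$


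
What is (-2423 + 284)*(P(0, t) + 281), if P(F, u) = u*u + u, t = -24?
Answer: -1781787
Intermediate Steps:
P(F, u) = u + u**2 (P(F, u) = u**2 + u = u + u**2)
(-2423 + 284)*(P(0, t) + 281) = (-2423 + 284)*(-24*(1 - 24) + 281) = -2139*(-24*(-23) + 281) = -2139*(552 + 281) = -2139*833 = -1781787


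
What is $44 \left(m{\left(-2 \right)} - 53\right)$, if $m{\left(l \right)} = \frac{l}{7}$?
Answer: $- \frac{16412}{7} \approx -2344.6$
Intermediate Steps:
$m{\left(l \right)} = \frac{l}{7}$ ($m{\left(l \right)} = l \frac{1}{7} = \frac{l}{7}$)
$44 \left(m{\left(-2 \right)} - 53\right) = 44 \left(\frac{1}{7} \left(-2\right) - 53\right) = 44 \left(- \frac{2}{7} - 53\right) = 44 \left(- \frac{373}{7}\right) = - \frac{16412}{7}$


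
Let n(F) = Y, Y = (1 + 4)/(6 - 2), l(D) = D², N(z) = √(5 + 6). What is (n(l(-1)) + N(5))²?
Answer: 201/16 + 5*√11/2 ≈ 20.854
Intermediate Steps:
N(z) = √11
Y = 5/4 ≈ 1.2500
n(F) = 5/4
(n(l(-1)) + N(5))² = (5/4 + √11)²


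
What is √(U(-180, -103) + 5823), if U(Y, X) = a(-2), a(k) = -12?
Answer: √5811 ≈ 76.230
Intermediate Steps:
U(Y, X) = -12
√(U(-180, -103) + 5823) = √(-12 + 5823) = √5811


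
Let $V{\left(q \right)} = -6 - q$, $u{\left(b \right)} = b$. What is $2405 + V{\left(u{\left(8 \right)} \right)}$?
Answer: $2391$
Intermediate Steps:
$2405 + V{\left(u{\left(8 \right)} \right)} = 2405 - 14 = 2391$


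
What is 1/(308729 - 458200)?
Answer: -1/149471 ≈ -6.6903e-6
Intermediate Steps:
1/(308729 - 458200) = 1/(-149471) = -1/149471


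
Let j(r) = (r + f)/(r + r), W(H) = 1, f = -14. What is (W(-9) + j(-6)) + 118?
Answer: 362/3 ≈ 120.67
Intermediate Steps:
j(r) = (-14 + r)/(2*r) (j(r) = (r - 14)/(r + r) = (-14 + r)/((2*r)) = (-14 + r)*(1/(2*r)) = (-14 + r)/(2*r))
(W(-9) + j(-6)) + 118 = (1 + (½)*(-14 - 6)/(-6)) + 118 = (1 + (½)*(-⅙)*(-20)) + 118 = (1 + 5/3) + 118 = 8/3 + 118 = 362/3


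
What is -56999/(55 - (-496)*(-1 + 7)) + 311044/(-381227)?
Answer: -3238904591/165071291 ≈ -19.621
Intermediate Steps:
-56999/(55 - (-496)*(-1 + 7)) + 311044/(-381227) = -56999/(55 - (-496)*6) + 311044*(-1/381227) = -56999/(55 - 62*(-48)) - 311044/381227 = -56999/(55 + 2976) - 311044/381227 = -56999/3031 - 311044/381227 = -3238904591/165071291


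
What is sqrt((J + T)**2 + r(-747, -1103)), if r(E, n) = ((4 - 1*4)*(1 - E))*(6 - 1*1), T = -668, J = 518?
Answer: 150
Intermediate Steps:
r(E, n) = 0 (r(E, n) = ((4 - 4)*(1 - E))*(6 - 1) = (0*(1 - E))*5 = 0*5 = 0)
sqrt((J + T)**2 + r(-747, -1103)) = sqrt((518 - 668)**2 + 0) = sqrt((-150)**2 + 0) = sqrt(22500 + 0) = sqrt(22500) = 150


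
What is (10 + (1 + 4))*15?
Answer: 225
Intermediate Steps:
(10 + (1 + 4))*15 = (10 + 5)*15 = 15*15 = 225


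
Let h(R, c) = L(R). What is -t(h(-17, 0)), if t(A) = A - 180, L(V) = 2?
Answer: 178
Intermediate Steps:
h(R, c) = 2
t(A) = -180 + A
-t(h(-17, 0)) = -(-180 + 2) = -1*(-178) = 178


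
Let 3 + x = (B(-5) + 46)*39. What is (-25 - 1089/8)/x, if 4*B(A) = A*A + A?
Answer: -1289/15888 ≈ -0.081130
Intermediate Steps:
B(A) = A/4 + A²/4 (B(A) = (A*A + A)/4 = (A² + A)/4 = (A + A²)/4 = A/4 + A²/4)
x = 1986 (x = -3 + ((¼)*(-5)*(1 - 5) + 46)*39 = -3 + ((¼)*(-5)*(-4) + 46)*39 = -3 + (5 + 46)*39 = -3 + 51*39 = -3 + 1989 = 1986)
(-25 - 1089/8)/x = (-25 - 1089/8)/1986 = (-25 - 1089/8)*(1/1986) = -1289/8*1/1986 = -1289/15888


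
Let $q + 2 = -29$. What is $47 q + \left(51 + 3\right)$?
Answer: $-1403$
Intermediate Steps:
$q = -31$ ($q = -2 - 29 = -31$)
$47 q + \left(51 + 3\right) = 47 \left(-31\right) + \left(51 + 3\right) = -1457 + 54 = -1403$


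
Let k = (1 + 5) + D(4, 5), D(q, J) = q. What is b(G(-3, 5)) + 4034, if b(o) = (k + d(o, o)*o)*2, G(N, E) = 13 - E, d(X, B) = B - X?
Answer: 4054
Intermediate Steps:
k = 10 (k = (1 + 5) + 4 = 6 + 4 = 10)
b(o) = 20 (b(o) = (10 + (o - o)*o)*2 = (10 + 0*o)*2 = (10 + 0)*2 = 10*2 = 20)
b(G(-3, 5)) + 4034 = 20 + 4034 = 4054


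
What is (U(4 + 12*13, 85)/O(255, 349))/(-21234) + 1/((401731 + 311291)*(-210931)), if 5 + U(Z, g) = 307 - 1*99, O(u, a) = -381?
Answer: 2544239661391/101395547427473019 ≈ 2.5092e-5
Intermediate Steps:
U(Z, g) = 203 (U(Z, g) = -5 + (307 - 1*99) = -5 + (307 - 99) = -5 + 208 = 203)
(U(4 + 12*13, 85)/O(255, 349))/(-21234) + 1/((401731 + 311291)*(-210931)) = (203/(-381))/(-21234) + 1/((401731 + 311291)*(-210931)) = (203*(-1/381))*(-1/21234) - 1/210931/713022 = -203/381*(-1/21234) + (1/713022)*(-1/210931) = 203/8090154 - 1/150398443482 = 2544239661391/101395547427473019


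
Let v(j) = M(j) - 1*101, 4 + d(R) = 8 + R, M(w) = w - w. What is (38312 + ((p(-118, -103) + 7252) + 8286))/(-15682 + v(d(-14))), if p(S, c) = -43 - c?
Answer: -17970/5261 ≈ -3.4157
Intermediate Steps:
M(w) = 0
d(R) = 4 + R (d(R) = -4 + (8 + R) = 4 + R)
v(j) = -101 (v(j) = 0 - 1*101 = 0 - 101 = -101)
(38312 + ((p(-118, -103) + 7252) + 8286))/(-15682 + v(d(-14))) = (38312 + (((-43 - 1*(-103)) + 7252) + 8286))/(-15682 - 101) = (38312 + (((-43 + 103) + 7252) + 8286))/(-15783) = (38312 + ((60 + 7252) + 8286))*(-1/15783) = (38312 + (7312 + 8286))*(-1/15783) = (38312 + 15598)*(-1/15783) = 53910*(-1/15783) = -17970/5261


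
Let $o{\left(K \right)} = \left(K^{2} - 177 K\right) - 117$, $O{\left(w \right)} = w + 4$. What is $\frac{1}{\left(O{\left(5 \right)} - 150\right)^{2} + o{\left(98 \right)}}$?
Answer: $\frac{1}{12022} \approx 8.3181 \cdot 10^{-5}$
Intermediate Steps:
$O{\left(w \right)} = 4 + w$
$o{\left(K \right)} = -117 + K^{2} - 177 K$
$\frac{1}{\left(O{\left(5 \right)} - 150\right)^{2} + o{\left(98 \right)}} = \frac{1}{\left(\left(4 + 5\right) - 150\right)^{2} - \left(17463 - 9604\right)} = \frac{1}{\left(9 - 150\right)^{2} - 7859} = \frac{1}{\left(-141\right)^{2} - 7859} = \frac{1}{19881 - 7859} = \frac{1}{12022}$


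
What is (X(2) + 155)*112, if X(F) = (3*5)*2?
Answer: 20720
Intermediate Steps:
X(F) = 30 (X(F) = 15*2 = 30)
(X(2) + 155)*112 = (30 + 155)*112 = 185*112 = 20720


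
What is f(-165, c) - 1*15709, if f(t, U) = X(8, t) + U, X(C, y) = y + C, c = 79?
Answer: -15787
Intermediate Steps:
X(C, y) = C + y
f(t, U) = 8 + U + t (f(t, U) = (8 + t) + U = 8 + U + t)
f(-165, c) - 1*15709 = (8 + 79 - 165) - 1*15709 = -78 - 15709 = -15787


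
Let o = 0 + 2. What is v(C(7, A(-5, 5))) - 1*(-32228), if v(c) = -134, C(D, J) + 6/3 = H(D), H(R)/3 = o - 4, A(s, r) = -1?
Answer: 32094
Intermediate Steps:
o = 2
H(R) = -6 (H(R) = 3*(2 - 4) = 3*(-2) = -6)
C(D, J) = -8 (C(D, J) = -2 - 6 = -8)
v(C(7, A(-5, 5))) - 1*(-32228) = -134 - 1*(-32228) = -134 + 32228 = 32094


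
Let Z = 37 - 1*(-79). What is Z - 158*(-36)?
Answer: 5804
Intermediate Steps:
Z = 116 (Z = 37 + 79 = 116)
Z - 158*(-36) = 116 - 158*(-36) = 116 + 5688 = 5804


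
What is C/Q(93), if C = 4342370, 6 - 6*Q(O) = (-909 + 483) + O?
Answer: 8684740/113 ≈ 76856.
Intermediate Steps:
Q(O) = 72 - O/6 (Q(O) = 1 - ((-909 + 483) + O)/6 = 1 - (-426 + O)/6 = 1 + (71 - O/6) = 72 - O/6)
C/Q(93) = 4342370/(72 - 1/6*93) = 4342370/(72 - 31/2) = 4342370/(113/2) = 4342370*(2/113) = 8684740/113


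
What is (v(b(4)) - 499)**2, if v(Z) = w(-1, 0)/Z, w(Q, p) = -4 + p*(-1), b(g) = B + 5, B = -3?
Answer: 251001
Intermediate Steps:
b(g) = 2 (b(g) = -3 + 5 = 2)
w(Q, p) = -4 - p
v(Z) = -4/Z (v(Z) = (-4 - 1*0)/Z = (-4 + 0)/Z = -4/Z)
(v(b(4)) - 499)**2 = (-4/2 - 499)**2 = (-4*1/2 - 499)**2 = (-2 - 499)**2 = (-501)**2 = 251001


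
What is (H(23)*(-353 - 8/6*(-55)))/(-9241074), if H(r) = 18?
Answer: 839/1540179 ≈ 0.00054474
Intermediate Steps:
(H(23)*(-353 - 8/6*(-55)))/(-9241074) = (18*(-353 - 8/6*(-55)))/(-9241074) = (18*(-353 - 8*⅙*(-55)))*(-1/9241074) = (18*(-353 - 4/3*(-55)))*(-1/9241074) = (18*(-353 + 220/3))*(-1/9241074) = (18*(-839/3))*(-1/9241074) = -5034*(-1/9241074) = 839/1540179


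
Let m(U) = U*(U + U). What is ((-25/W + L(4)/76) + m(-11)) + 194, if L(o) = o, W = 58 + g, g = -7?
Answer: 422060/969 ≈ 435.56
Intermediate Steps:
W = 51 (W = 58 - 7 = 51)
m(U) = 2*U**2 (m(U) = U*(2*U) = 2*U**2)
((-25/W + L(4)/76) + m(-11)) + 194 = ((-25/51 + 4/76) + 2*(-11)**2) + 194 = ((-25*1/51 + 4*(1/76)) + 2*121) + 194 = ((-25/51 + 1/19) + 242) + 194 = (-424/969 + 242) + 194 = 234074/969 + 194 = 422060/969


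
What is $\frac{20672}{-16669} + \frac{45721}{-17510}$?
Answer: $- \frac{1124090069}{291874190} \approx -3.8513$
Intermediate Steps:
$\frac{20672}{-16669} + \frac{45721}{-17510} = 20672 \left(- \frac{1}{16669}\right) + 45721 \left(- \frac{1}{17510}\right) = - \frac{20672}{16669} - \frac{45721}{17510} = - \frac{1124090069}{291874190}$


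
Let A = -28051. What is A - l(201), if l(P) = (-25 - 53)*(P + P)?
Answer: 3305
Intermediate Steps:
l(P) = -156*P
A - l(201) = -28051 - (-156)*201 = -28051 - 1*(-31356) = -28051 + 31356 = 3305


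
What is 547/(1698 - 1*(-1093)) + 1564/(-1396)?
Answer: -900378/974059 ≈ -0.92436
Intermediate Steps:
547/(1698 - 1*(-1093)) + 1564/(-1396) = 547/(1698 + 1093) + 1564*(-1/1396) = 547/2791 - 391/349 = -900378/974059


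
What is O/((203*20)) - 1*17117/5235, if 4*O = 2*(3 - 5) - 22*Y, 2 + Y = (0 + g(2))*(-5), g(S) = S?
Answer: -13830949/4250820 ≈ -3.2537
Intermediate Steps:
Y = -12 (Y = -2 + (0 + 2)*(-5) = -2 + 2*(-5) = -2 - 10 = -12)
O = 65 (O = (2*(3 - 5) - 22*(-12))/4 = (2*(-2) + 264)/4 = (-4 + 264)/4 = (1/4)*260 = 65)
O/((203*20)) - 1*17117/5235 = 65/((203*20)) - 1*17117/5235 = 65/4060 - 17117*1/5235 = 65*(1/4060) - 17117/5235 = 13/812 - 17117/5235 = -13830949/4250820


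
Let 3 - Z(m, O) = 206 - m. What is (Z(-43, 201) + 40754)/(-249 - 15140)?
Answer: -40508/15389 ≈ -2.6323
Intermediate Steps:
Z(m, O) = -203 + m (Z(m, O) = 3 - (206 - m) = 3 + (-206 + m) = -203 + m)
(Z(-43, 201) + 40754)/(-249 - 15140) = ((-203 - 43) + 40754)/(-249 - 15140) = (-246 + 40754)/(-15389) = 40508*(-1/15389) = -40508/15389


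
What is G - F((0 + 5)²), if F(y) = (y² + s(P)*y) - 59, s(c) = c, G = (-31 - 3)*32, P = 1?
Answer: -1679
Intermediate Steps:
G = -1088 (G = -34*32 = -1088)
F(y) = -59 + y + y² (F(y) = (y² + 1*y) - 59 = (y² + y) - 59 = (y + y²) - 59 = -59 + y + y²)
G - F((0 + 5)²) = -1088 - (-59 + (0 + 5)² + ((0 + 5)²)²) = -1088 - (-59 + 5² + (5²)²) = -1088 - (-59 + 25 + 25²) = -1088 - (-59 + 25 + 625) = -1088 - 1*591 = -1088 - 591 = -1679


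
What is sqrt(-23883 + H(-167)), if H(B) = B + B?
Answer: I*sqrt(24217) ≈ 155.62*I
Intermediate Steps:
H(B) = 2*B
sqrt(-23883 + H(-167)) = sqrt(-23883 + 2*(-167)) = sqrt(-23883 - 334) = sqrt(-24217) = I*sqrt(24217)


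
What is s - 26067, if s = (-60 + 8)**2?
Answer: -23363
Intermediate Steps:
s = 2704 (s = (-52)**2 = 2704)
s - 26067 = 2704 - 26067 = -23363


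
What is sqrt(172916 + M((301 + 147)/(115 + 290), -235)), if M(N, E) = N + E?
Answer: sqrt(349681265)/45 ≈ 415.55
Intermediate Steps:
M(N, E) = E + N
sqrt(172916 + M((301 + 147)/(115 + 290), -235)) = sqrt(172916 + (-235 + (301 + 147)/(115 + 290))) = sqrt(172916 + (-235 + 448/405)) = sqrt(172916 - 94727/405) = sqrt(69936253/405) = sqrt(349681265)/45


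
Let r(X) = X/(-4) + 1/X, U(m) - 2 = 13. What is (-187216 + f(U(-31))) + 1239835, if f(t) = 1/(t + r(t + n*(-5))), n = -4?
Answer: 925252241/879 ≈ 1.0526e+6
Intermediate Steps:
U(m) = 15 (U(m) = 2 + 13 = 15)
r(X) = 1/X - X/4 (r(X) = X*(-¼) + 1/X = -X/4 + 1/X = 1/X - X/4)
f(t) = 1/(-5 + 1/(20 + t) + 3*t/4) (f(t) = 1/(t + (1/(t - 4*(-5)) - (t - 4*(-5))/4)) = 1/(t + (1/(t + 20) - (t + 20)/4)) = 1/(t + (1/(20 + t) - (20 + t)/4)) = 1/(t + (1/(20 + t) + (-5 - t/4))) = 1/(t + (-5 + 1/(20 + t) - t/4)) = 1/(-5 + 1/(20 + t) + 3*t/4))
(-187216 + f(U(-31))) + 1239835 = (-187216 + 4*(20 + 15)/(4 + (-20 + 3*15)*(20 + 15))) + 1239835 = (-187216 + 4*35/(4 + (-20 + 45)*35)) + 1239835 = (-187216 + 4*35/(4 + 25*35)) + 1239835 = (-187216 + 4*35/(4 + 875)) + 1239835 = (-187216 + 4*35/879) + 1239835 = (-187216 + 4*(1/879)*35) + 1239835 = (-187216 + 140/879) + 1239835 = -164562724/879 + 1239835 = 925252241/879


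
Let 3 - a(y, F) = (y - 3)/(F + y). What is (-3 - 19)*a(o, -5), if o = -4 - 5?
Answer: -330/7 ≈ -47.143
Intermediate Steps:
o = -9
a(y, F) = 3 - (-3 + y)/(F + y) (a(y, F) = 3 - (y - 3)/(F + y) = 3 - (-3 + y)/(F + y))
(-3 - 19)*a(o, -5) = (-3 - 19)*((3 + 2*(-9) + 3*(-5))/(-5 - 9)) = -22*(3 - 18 - 15)/(-14) = -(-11)*(-30)/7 = -22*15/7 = -330/7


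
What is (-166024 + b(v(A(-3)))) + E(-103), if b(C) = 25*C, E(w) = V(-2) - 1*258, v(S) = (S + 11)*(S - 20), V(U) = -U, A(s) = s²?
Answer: -171780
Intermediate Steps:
v(S) = (-20 + S)*(11 + S) (v(S) = (11 + S)*(-20 + S) = (-20 + S)*(11 + S))
E(w) = -256 (E(w) = -1*(-2) - 1*258 = 2 - 258 = -256)
(-166024 + b(v(A(-3)))) + E(-103) = (-166024 + 25*(-220 + ((-3)²)² - 9*(-3)²)) - 256 = (-166024 + 25*(-220 + 9² - 9*9)) - 256 = (-166024 + 25*(-220 + 81 - 81)) - 256 = (-166024 + 25*(-220)) - 256 = (-166024 - 5500) - 256 = -171524 - 256 = -171780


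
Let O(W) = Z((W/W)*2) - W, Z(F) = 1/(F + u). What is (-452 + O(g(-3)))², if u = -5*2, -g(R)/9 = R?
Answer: 14691889/64 ≈ 2.2956e+5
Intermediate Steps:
g(R) = -9*R
u = -10
Z(F) = 1/(-10 + F) (Z(F) = 1/(F - 10) = 1/(-10 + F))
O(W) = -⅛ - W (O(W) = 1/(-10 + (W/W)*2) - W = 1/(-10 + 1*2) - W = 1/(-10 + 2) - W = 1/(-8) - W = -⅛ - W)
(-452 + O(g(-3)))² = (-452 + (-⅛ - (-9)*(-3)))² = (-452 + (-⅛ - 1*27))² = (-452 + (-⅛ - 27))² = (-452 - 217/8)² = (-3833/8)² = 14691889/64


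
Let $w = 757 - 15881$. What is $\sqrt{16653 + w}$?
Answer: $\sqrt{1529} \approx 39.102$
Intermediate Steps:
$w = -15124$ ($w = 757 - 15881 = -15124$)
$\sqrt{16653 + w} = \sqrt{16653 - 15124} = \sqrt{1529}$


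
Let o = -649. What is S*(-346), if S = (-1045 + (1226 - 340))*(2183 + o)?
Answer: 84391476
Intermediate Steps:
S = -243906 (S = (-1045 + (1226 - 340))*(2183 - 649) = (-1045 + 886)*1534 = -159*1534 = -243906)
S*(-346) = -243906*(-346) = 84391476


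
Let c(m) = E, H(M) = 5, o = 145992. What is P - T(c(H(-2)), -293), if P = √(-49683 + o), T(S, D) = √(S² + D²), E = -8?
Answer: -√85913 + 9*√1189 ≈ 17.228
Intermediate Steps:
c(m) = -8
T(S, D) = √(D² + S²)
P = 9*√1189 (P = √(-49683 + 145992) = √96309 = 9*√1189 ≈ 310.34)
P - T(c(H(-2)), -293) = 9*√1189 - √((-293)² + (-8)²) = 9*√1189 - √(85849 + 64) = 9*√1189 - √85913 = -√85913 + 9*√1189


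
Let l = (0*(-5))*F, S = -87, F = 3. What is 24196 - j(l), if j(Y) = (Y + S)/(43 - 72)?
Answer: 24193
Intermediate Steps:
l = 0 (l = (0*(-5))*3 = 0*3 = 0)
j(Y) = 3 - Y/29 (j(Y) = (Y - 87)/(43 - 72) = (-87 + Y)/(-29) = (-87 + Y)*(-1/29) = 3 - Y/29)
24196 - j(l) = 24196 - (3 - 1/29*0) = 24196 - (3 + 0) = 24196 - 1*3 = 24196 - 3 = 24193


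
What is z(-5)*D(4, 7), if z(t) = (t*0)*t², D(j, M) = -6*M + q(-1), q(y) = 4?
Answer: 0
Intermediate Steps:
D(j, M) = 4 - 6*M (D(j, M) = -6*M + 4 = 4 - 6*M)
z(t) = 0 (z(t) = 0*t² = 0)
z(-5)*D(4, 7) = 0*(4 - 6*7) = 0*(4 - 42) = 0*(-38) = 0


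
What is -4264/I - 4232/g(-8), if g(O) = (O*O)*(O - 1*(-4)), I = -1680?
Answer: 64073/3360 ≈ 19.069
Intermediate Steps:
g(O) = O²*(4 + O) (g(O) = O²*(O + 4) = O²*(4 + O))
-4264/I - 4232/g(-8) = -4264/(-1680) - 4232*1/(64*(4 - 8)) = -4264*(-1/1680) - 4232/(64*(-4)) = 533/210 - 4232/(-256) = 533/210 - 4232*(-1/256) = 533/210 + 529/32 = 64073/3360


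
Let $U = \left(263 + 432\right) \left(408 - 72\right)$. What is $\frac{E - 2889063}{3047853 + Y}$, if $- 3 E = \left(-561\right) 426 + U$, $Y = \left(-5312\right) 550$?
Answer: $- \frac{2887241}{126253} \approx -22.869$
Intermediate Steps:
$Y = -2921600$
$U = 233520$ ($U = 695 \cdot 336 = 233520$)
$E = 1822$ ($E = - \frac{\left(-561\right) 426 + 233520}{3} = - \frac{-238986 + 233520}{3} = \left(- \frac{1}{3}\right) \left(-5466\right) = 1822$)
$\frac{E - 2889063}{3047853 + Y} = \frac{1822 - 2889063}{3047853 - 2921600} = - \frac{2887241}{126253}$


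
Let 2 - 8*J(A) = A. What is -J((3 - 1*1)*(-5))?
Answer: -3/2 ≈ -1.5000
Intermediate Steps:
J(A) = 1/4 - A/8
-J((3 - 1*1)*(-5)) = -(1/4 - (3 - 1*1)*(-5)/8) = -(1/4 - (3 - 1)*(-5)/8) = -(1/4 - (-5)/4) = -(1/4 - 1/8*(-10)) = -(1/4 + 5/4) = -1*3/2 = -3/2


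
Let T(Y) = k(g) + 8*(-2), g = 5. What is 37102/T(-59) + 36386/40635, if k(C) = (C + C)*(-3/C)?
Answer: -107631377/63855 ≈ -1685.6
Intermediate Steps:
k(C) = -6 (k(C) = (2*C)*(-3/C) = -6)
T(Y) = -22 (T(Y) = -6 + 8*(-2) = -6 - 16 = -22)
37102/T(-59) + 36386/40635 = 37102/(-22) + 36386/40635 = 37102*(-1/22) + 36386*(1/40635) = -18551/11 + 5198/5805 = -107631377/63855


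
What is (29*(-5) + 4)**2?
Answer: 19881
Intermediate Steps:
(29*(-5) + 4)**2 = (-145 + 4)**2 = (-141)**2 = 19881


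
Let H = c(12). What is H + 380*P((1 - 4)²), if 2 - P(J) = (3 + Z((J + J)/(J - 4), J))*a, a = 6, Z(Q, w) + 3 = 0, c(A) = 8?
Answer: 768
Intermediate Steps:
H = 8
Z(Q, w) = -3 (Z(Q, w) = -3 + 0 = -3)
P(J) = 2 (P(J) = 2 - (3 - 3)*6 = 2 - 0*6 = 2 - 1*0 = 2 + 0 = 2)
H + 380*P((1 - 4)²) = 8 + 380*2 = 8 + 760 = 768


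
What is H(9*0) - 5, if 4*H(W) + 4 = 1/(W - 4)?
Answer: -97/16 ≈ -6.0625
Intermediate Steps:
H(W) = -1 + 1/(4*(-4 + W)) (H(W) = -1 + 1/(4*(W - 4)) = -1 + 1/(4*(-4 + W)))
H(9*0) - 5 = (17/4 - 9*0)/(-4 + 9*0) - 5 = (17/4 - 1*0)/(-4 + 0) - 5 = (17/4 + 0)/(-4) - 5 = -¼*17/4 - 5 = -17/16 - 5 = -97/16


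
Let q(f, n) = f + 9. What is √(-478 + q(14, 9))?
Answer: I*√455 ≈ 21.331*I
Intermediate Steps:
q(f, n) = 9 + f
√(-478 + q(14, 9)) = √(-478 + (9 + 14)) = √(-478 + 23) = √(-455) = I*√455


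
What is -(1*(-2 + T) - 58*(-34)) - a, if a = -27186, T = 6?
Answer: 25210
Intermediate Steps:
-(1*(-2 + T) - 58*(-34)) - a = -(1*(-2 + 6) - 58*(-34)) - 1*(-27186) = -(1*4 + 1972) + 27186 = -(4 + 1972) + 27186 = -1*1976 + 27186 = -1976 + 27186 = 25210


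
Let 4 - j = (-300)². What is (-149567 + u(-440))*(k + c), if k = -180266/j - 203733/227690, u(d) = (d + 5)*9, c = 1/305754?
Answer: -66607108558228820981/391578942180435 ≈ -1.7010e+5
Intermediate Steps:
c = 1/305754 ≈ 3.2706e-6
u(d) = 45 + 9*d (u(d) = (5 + d)*9 = 45 + 9*d)
j = -89996 (j = 4 - 1*(-300)² = 4 - 1*90000 = 4 - 90000 = -89996)
k = 2838701309/2561398655 (k = -180266/(-89996) - 203733/227690 = -180266*(-1/89996) - 203733*1/227690 = 90133/44998 - 203733/227690 = 2838701309/2561398655 ≈ 1.1083)
(-149567 + u(-440))*(k + c) = (-149567 + (45 + 9*(-440)))*(2838701309/2561398655 + 1/305754) = (-149567 + (45 - 3960))*(867946841430641/783157884360870) = (-149567 - 3915)*(867946841430641/783157884360870) = -153482*867946841430641/783157884360870 = -66607108558228820981/391578942180435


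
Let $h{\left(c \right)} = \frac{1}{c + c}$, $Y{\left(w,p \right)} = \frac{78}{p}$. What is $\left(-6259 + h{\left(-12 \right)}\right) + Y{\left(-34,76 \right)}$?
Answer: $- \frac{2853655}{456} \approx -6258.0$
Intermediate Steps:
$h{\left(c \right)} = \frac{1}{2 c}$
$\left(-6259 + h{\left(-12 \right)}\right) + Y{\left(-34,76 \right)} = \left(-6259 + \frac{1}{2 \left(-12\right)}\right) + \frac{78}{76} = \left(-6259 + \frac{1}{2} \left(- \frac{1}{12}\right)\right) + 78 \cdot \frac{1}{76} = \left(-6259 - \frac{1}{24}\right) + \frac{39}{38} = - \frac{150217}{24} + \frac{39}{38} = - \frac{2853655}{456}$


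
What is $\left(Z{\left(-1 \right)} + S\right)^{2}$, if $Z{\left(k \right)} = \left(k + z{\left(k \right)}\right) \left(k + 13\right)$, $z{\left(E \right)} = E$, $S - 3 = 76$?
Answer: $3025$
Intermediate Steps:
$S = 79$ ($S = 3 + 76 = 79$)
$Z{\left(k \right)} = 2 k \left(13 + k\right)$ ($Z{\left(k \right)} = \left(k + k\right) \left(k + 13\right) = 2 k \left(13 + k\right)$)
$\left(Z{\left(-1 \right)} + S\right)^{2} = \left(2 \left(-1\right) \left(13 - 1\right) + 79\right)^{2} = \left(2 \left(-1\right) 12 + 79\right)^{2} = \left(-24 + 79\right)^{2} = 55^{2} = 3025$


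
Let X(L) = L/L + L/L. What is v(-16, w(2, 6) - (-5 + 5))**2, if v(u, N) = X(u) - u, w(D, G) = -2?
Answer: 324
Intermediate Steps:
X(L) = 2 (X(L) = 1 + 1 = 2)
v(u, N) = 2 - u
v(-16, w(2, 6) - (-5 + 5))**2 = (2 - 1*(-16))**2 = (2 + 16)**2 = 18**2 = 324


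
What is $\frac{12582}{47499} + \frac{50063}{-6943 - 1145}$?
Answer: $- \frac{758726407}{128057304} \approx -5.9249$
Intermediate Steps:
$\frac{12582}{47499} + \frac{50063}{-6943 - 1145} = 12582 \cdot \frac{1}{47499} + \frac{50063}{-8088} = \frac{4194}{15833} + 50063 \left(- \frac{1}{8088}\right) = \frac{4194}{15833} - \frac{50063}{8088} = - \frac{758726407}{128057304}$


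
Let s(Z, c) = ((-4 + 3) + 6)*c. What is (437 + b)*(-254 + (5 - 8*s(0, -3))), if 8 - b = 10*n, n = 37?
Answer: -9675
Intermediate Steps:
s(Z, c) = 5*c (s(Z, c) = (-1 + 6)*c = 5*c)
b = -362 (b = 8 - 10*37 = 8 - 1*370 = 8 - 370 = -362)
(437 + b)*(-254 + (5 - 8*s(0, -3))) = (437 - 362)*(-254 + (5 - 40*(-3))) = 75*(-254 + (5 - 8*(-15))) = 75*(-254 + (5 + 120)) = 75*(-254 + 125) = 75*(-129) = -9675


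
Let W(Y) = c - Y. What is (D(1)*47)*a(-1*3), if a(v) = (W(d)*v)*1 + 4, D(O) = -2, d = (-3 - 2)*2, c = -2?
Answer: 1880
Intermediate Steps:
d = -10 (d = -5*2 = -10)
W(Y) = -2 - Y
a(v) = 4 + 8*v (a(v) = ((-2 - 1*(-10))*v)*1 + 4 = ((-2 + 10)*v)*1 + 4 = (8*v)*1 + 4 = 8*v + 4 = 4 + 8*v)
(D(1)*47)*a(-1*3) = (-2*47)*(4 + 8*(-1*3)) = -94*(4 + 8*(-3)) = -94*(4 - 24) = -94*(-20) = 1880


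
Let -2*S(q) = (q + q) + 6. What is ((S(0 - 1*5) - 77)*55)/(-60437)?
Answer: 4125/60437 ≈ 0.068253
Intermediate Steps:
S(q) = -3 - q (S(q) = -((q + q) + 6)/2 = -(2*q + 6)/2 = -(6 + 2*q)/2 = -3 - q)
((S(0 - 1*5) - 77)*55)/(-60437) = (((-3 - (0 - 1*5)) - 77)*55)/(-60437) = (((-3 - (0 - 5)) - 77)*55)*(-1/60437) = (((-3 - 1*(-5)) - 77)*55)*(-1/60437) = (((-3 + 5) - 77)*55)*(-1/60437) = ((2 - 77)*55)*(-1/60437) = -75*55*(-1/60437) = -4125*(-1/60437) = 4125/60437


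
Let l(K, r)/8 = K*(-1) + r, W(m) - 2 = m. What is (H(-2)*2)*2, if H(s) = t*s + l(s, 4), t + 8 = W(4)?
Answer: 208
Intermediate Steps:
W(m) = 2 + m
l(K, r) = -8*K + 8*r (l(K, r) = 8*(K*(-1) + r) = 8*(-K + r) = 8*(r - K) = -8*K + 8*r)
t = -2 (t = -8 + (2 + 4) = -8 + 6 = -2)
H(s) = 32 - 10*s (H(s) = -2*s + (-8*s + 8*4) = -2*s + (-8*s + 32) = -2*s + (32 - 8*s) = 32 - 10*s)
(H(-2)*2)*2 = ((32 - 10*(-2))*2)*2 = ((32 + 20)*2)*2 = (52*2)*2 = 104*2 = 208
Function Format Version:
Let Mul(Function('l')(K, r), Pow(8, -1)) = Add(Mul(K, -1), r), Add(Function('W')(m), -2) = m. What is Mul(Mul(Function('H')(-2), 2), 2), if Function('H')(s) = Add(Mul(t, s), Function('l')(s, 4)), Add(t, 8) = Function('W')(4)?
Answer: 208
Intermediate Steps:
Function('W')(m) = Add(2, m)
Function('l')(K, r) = Add(Mul(-8, K), Mul(8, r)) (Function('l')(K, r) = Mul(8, Add(Mul(K, -1), r)) = Mul(8, Add(Mul(-1, K), r)) = Mul(8, Add(r, Mul(-1, K))) = Add(Mul(-8, K), Mul(8, r)))
t = -2 (t = Add(-8, Add(2, 4)) = Add(-8, 6) = -2)
Function('H')(s) = Add(32, Mul(-10, s)) (Function('H')(s) = Add(Mul(-2, s), Add(Mul(-8, s), Mul(8, 4))) = Add(Mul(-2, s), Add(Mul(-8, s), 32)) = Add(Mul(-2, s), Add(32, Mul(-8, s))) = Add(32, Mul(-10, s)))
Mul(Mul(Function('H')(-2), 2), 2) = Mul(Mul(Add(32, Mul(-10, -2)), 2), 2) = Mul(Mul(Add(32, 20), 2), 2) = Mul(Mul(52, 2), 2) = Mul(104, 2) = 208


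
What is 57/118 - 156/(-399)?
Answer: 13717/15694 ≈ 0.87403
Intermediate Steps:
57/118 - 156/(-399) = 57*(1/118) - 156*(-1/399) = 57/118 + 52/133 = 13717/15694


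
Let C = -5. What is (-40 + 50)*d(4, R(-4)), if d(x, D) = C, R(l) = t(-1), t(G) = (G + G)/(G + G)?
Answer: -50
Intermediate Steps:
t(G) = 1 (t(G) = (2*G)/((2*G)) = (2*G)*(1/(2*G)) = 1)
R(l) = 1
d(x, D) = -5
(-40 + 50)*d(4, R(-4)) = (-40 + 50)*(-5) = 10*(-5) = -50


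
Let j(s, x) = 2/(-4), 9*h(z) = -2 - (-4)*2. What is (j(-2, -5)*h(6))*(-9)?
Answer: 3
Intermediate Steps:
h(z) = 2/3 (h(z) = (-2 - (-4)*2)/9 = (-2 - 1*(-8))/9 = (-2 + 8)/9 = (1/9)*6 = 2/3)
j(s, x) = -1/2 (j(s, x) = 2*(-1/4) = -1/2)
(j(-2, -5)*h(6))*(-9) = -1/2*2/3*(-9) = -1/3*(-9) = 3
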